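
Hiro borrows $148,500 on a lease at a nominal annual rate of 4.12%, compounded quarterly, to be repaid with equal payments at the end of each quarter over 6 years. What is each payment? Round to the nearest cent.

Periodic rate i = 0.0412/4 = 0.0103; n = 6 × 4 = 24 periods.
PMT = 148500 / ( [1 − (1+0.0103)^(−24)] / 0.0103 ) = 148500 / 21.167710 = 7,015.4022

$7,015.40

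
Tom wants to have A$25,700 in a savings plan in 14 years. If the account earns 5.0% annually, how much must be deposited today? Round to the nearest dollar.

A$12,980

PV = FV·(1+i)^(−n) = 25,700 × 0.505068 = 12,980.2464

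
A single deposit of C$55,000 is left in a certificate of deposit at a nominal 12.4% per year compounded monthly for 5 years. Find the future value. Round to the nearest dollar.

C$101,916

Periodic rate i = 0.124/12 = 0.0103333; n = 5 × 12 = 60 periods.
FV = PV·(1+i)^n = 55,000 × 1.853023 = 101,916.2859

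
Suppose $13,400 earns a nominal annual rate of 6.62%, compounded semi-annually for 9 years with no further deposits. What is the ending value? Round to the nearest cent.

$24,080.60

Periodic rate i = 0.0662/2 = 0.0331; n = 9 × 2 = 18 periods.
13,400 × (1+0.0331)^18 = 13,400 × 1.797060 = 24,080.6001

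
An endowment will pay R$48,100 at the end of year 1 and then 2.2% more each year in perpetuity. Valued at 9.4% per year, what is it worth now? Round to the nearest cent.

PV = D₁/(r − g) = 48100/(0.094 − 0.022) = 668,055.5556

R$668,055.56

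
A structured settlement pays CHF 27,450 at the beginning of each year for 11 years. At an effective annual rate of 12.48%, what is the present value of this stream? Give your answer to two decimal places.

CHF 179,548.04

PV = PMT · [1 − (1+i)^(−n)] / i × (1+i) = 27450 · 6.540912 = 179,548.0430
Payments are at the start of each period, so multiply by (1+i).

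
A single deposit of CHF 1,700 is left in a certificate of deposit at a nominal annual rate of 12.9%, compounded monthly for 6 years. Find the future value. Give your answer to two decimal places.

Periodic rate i = 0.129/12 = 0.01075; n = 6 × 12 = 72 periods.
FV = 1,700 × (1 + 0.01075)^72 = 3,671.1229

CHF 3,671.12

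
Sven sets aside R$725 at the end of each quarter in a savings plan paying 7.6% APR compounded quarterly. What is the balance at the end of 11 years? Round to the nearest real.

R$49,189

Periodic rate i = 0.076/4 = 0.019; n = 11 × 4 = 44 periods.
FV = PMT · [(1+i)^n − 1] / i = 725 · 67.847183 = 49,189.2075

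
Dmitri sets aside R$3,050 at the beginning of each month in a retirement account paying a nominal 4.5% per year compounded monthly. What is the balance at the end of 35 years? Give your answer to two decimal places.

Periodic rate i = 0.045/12 = 0.00375; n = 35 × 12 = 420 periods.
FV = 3050 × [(1+0.00375)^420 − 1] / 0.00375 × (1+i) = 3050 × 1021.558489 = 3,115,753.3915
Payments are at the start of each period, so multiply by (1+i).

R$3,115,753.39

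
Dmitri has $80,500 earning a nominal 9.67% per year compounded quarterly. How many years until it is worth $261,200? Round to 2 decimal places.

12.32 years

Periodic rate i = 0.0967/4 = 0.024175.
(1+i)^n = 261200/80500 = 3.24472, so n = ln 3.24472 / ln 1.02418 = 49.2740 quarters
= 49.2740/4 years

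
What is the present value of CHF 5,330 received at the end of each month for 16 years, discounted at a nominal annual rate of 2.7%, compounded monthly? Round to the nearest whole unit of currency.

CHF 830,238

Periodic rate i = 0.027/12 = 0.00225; n = 16 × 12 = 192 periods.
PV = PMT · [1 − (1+i)^(−n)] / i = 5330 · 155.766890 = 830,237.5263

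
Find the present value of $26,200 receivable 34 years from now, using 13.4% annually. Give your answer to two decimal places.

$364.30

PV = 26,200 / (1 + 0.134)^34 = 26,200 / 71.919036 = 364.2985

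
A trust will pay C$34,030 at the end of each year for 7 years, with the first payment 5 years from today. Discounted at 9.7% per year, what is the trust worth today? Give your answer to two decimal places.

Value one period before first payment (t=4): 34030 × [1 − (1+0.097)^(−7)] / 0.097 = 34030 × 4.916881 = 167,321.4663
Discount back 4 years: 167,321.4663 × (1+0.097)^(−4) = 167,321.4663 × 0.690516 = 115,538.0814

C$115,538.08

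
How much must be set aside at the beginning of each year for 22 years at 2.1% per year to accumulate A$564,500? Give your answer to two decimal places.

PMT = 564500 / ( [(1+0.021)^22 − 1] / 0.021 × (1+i) ) = 564500 / 28.182995 = 20,029.8084

A$20,029.81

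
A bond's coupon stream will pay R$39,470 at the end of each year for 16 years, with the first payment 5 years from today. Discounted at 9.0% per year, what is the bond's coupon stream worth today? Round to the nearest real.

PV at t=4 (ordinary 16-year annuity): 39470 × a(16|0.09) = 39470 × 8.312558 = 328,096.6719
PV₀ = 328,096.6719 / (1+0.09)^4 = 328,096.6719 / 1.411582 = 232,431.9540

R$232,432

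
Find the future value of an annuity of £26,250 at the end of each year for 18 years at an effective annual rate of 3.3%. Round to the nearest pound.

FV = 26250 × [(1+0.033)^18 − 1] / 0.033 = 26250 × 24.058522 = 631,536.1956

£631,536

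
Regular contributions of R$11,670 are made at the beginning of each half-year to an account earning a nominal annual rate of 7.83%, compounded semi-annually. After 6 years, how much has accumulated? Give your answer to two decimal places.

R$181,330.22

With 2 periods per year: i = 0.03915, n = 12.
Accumulation factor s(12|0.03915) × (1+i) = 15.538151; FV = 11670 × 15.538151 = 181,330.2180
(Beginning-of-period payments → annuity-due factor ×(1+i).)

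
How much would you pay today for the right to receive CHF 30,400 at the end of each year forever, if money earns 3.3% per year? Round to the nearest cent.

CHF 921,212.12

PV = PMT / i = 30400 / 0.033 = 921,212.1212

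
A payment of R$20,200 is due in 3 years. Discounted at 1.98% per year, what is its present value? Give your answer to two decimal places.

R$19,046.11

PV = FV·(1+i)^(−n) = 20,200 × 0.942877 = 19,046.1126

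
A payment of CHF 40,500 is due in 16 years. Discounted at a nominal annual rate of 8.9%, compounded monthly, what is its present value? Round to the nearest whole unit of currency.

CHF 9,802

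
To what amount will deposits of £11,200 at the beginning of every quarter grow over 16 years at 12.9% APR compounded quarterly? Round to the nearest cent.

£2,374,932.46

Periodic rate i = 0.129/4 = 0.03225; n = 16 × 4 = 64 periods.
FV = PMT · [(1+i)^n − 1] / i × (1+i) = 11200 · 212.047541 = 2,374,932.4638
Payments are at the start of each period, so multiply by (1+i).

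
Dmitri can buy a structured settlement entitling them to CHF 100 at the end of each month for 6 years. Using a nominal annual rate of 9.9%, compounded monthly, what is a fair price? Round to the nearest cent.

Periodic rate i = 0.099/12 = 0.00825; n = 6 × 12 = 72 periods.
PV = 100 × [1 − (1+0.00825)^(−72)] / 0.00825 = 100 × 54.125883 = 5,412.5883

CHF 5,412.59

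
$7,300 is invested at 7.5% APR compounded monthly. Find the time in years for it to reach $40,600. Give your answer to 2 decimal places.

22.95 years

Periodic rate i = 0.075/12 = 0.00625.
n = ln(40600/7300) / ln(1+0.00625) = ln(5.56164) / 0.006231 = 275.4001 months
= 275.4001/12 years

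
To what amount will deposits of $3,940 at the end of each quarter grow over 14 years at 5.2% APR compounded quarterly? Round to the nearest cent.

i = 0.052/4 = 0.013 per quarter; n = 14·4 = 56.
FV = 3940 × [(1+0.013)^56 − 1] / 0.013 = 3940 × 81.633984 = 321,637.8983

$321,637.90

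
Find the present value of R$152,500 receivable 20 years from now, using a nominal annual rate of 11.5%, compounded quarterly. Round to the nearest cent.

Periodic rate i = 0.115/4 = 0.02875; n = 20 × 4 = 80 periods.
PV = 152,500 / (1 + 0.02875)^80 = 152,500 / 9.655791 = 15,793.6310

R$15,793.63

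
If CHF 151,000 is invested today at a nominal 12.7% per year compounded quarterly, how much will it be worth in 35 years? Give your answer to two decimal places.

CHF 12,006,151.09

i = 0.127/4 = 0.03175 per quarter; n = 35·4 = 140.
FV = 151,000 × (1 + 0.03175)^140 = 12,006,151.0854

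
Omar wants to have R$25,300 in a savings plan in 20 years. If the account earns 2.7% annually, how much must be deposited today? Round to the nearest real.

PV = 25,300 / (1 + 0.027)^20 = 25,300 / 1.703762 = 14,849.4938

R$14,849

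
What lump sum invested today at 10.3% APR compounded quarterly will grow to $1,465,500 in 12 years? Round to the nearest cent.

$432,506.45

With 4 periods per year: i = 0.02575, n = 48.
PV = 1,465,500 / (1 + 0.02575)^48 = 1,465,500 / 3.388389 = 432,506.4536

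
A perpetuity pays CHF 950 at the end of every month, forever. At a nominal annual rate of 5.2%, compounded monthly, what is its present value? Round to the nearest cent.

CHF 219,230.77

Periodic rate i = 0.052/12 = 0.00433333.
PV = PMT / i = 950 / 0.00433333 = 219,230.7692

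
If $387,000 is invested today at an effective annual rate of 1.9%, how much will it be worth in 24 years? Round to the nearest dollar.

387,000 × (1+0.019)^24 = 387,000 × 1.571015 = 607,982.9232

$607,983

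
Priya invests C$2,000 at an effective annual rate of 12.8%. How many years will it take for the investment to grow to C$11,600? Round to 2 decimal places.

14.59 years

n = ln(11600/2000) / ln(1+0.128) = ln(5.80000) / 0.120446 = 14.5946 years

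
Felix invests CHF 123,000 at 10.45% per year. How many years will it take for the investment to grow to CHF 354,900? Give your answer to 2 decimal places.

(1+i)^n = 354900/123000 = 2.88537, so n = ln 2.88537 / ln 1.1045 = 10.6613 years

10.66 years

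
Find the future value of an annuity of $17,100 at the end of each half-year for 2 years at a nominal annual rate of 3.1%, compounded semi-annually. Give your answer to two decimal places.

$70,006.80

Periodic rate i = 0.031/2 = 0.0155; n = 2 × 2 = 4 periods.
FV = 17100 × [(1+0.0155)^4 − 1] / 0.0155 = 17100 × 4.093965 = 70,006.7968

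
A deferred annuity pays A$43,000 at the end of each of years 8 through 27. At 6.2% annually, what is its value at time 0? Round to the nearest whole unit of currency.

A$318,520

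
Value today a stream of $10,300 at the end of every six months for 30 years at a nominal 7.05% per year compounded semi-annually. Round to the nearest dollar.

Periodic rate i = 0.0705/2 = 0.03525; n = 30 × 2 = 60 periods.
Annuity factor a(60|0.03525) = 24.819627; PV = 10300 × 24.819627 = 255,642.1536

$255,642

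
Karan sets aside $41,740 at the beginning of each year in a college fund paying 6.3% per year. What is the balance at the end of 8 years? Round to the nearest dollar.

Accumulation factor s(8|0.063) × (1+i) = 10.634972; FV = 41740 × 10.634972 = 443,903.7499
Payments are at the start of each period, so multiply by (1+i).

$443,904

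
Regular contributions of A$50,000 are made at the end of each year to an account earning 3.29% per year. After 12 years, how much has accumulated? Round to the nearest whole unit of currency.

A$721,406

FV = PMT · [(1+i)^n − 1] / i = 50000 · 14.428122 = 721,406.1173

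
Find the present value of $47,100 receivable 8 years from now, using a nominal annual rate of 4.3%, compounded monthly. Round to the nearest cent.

i = 0.043/12 = 0.00358333 per month; n = 8·12 = 96.
PV = 47,100 / (1 + 0.00358333)^96 = 47,100 / 1.409712 = 33,411.0895

$33,411.09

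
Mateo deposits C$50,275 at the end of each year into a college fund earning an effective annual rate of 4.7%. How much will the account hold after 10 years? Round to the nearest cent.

C$623,568.97

FV = PMT · [(1+i)^n − 1] / i = 50275 · 12.403162 = 623,568.9690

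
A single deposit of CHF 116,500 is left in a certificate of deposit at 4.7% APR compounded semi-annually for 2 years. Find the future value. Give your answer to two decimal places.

i = 0.047/2 = 0.0235 per half-year; n = 2·2 = 4.
116,500 × (1+0.0235)^4 = 116,500 × 1.097366 = 127,843.1060

CHF 127,843.11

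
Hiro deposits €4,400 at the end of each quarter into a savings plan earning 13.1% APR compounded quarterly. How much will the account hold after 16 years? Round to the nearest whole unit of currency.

€922,307

i = 0.131/4 = 0.03275 per quarter; n = 16·4 = 64.
Accumulation factor s(64|0.03275) = 209.615172; FV = 4400 × 209.615172 = 922,306.7582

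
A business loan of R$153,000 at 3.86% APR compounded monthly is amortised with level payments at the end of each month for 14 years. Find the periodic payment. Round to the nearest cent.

R$1,180.27

With 12 periods per year: i = 0.00321667, n = 168.
PMT = 153000 / ( [1 − (1+0.00321667)^(−168)] / 0.00321667 ) = 153000 / 129.630894 = 1,180.2742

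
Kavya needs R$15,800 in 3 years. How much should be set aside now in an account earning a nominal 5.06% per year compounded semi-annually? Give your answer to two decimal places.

i = 0.0506/2 = 0.0253 per half-year; n = 3·2 = 6.
Discount factor = (1+0.0253)^(−6) = 0.860784; PV = 15,800 × 0.860784 = 13,600.3894

R$13,600.39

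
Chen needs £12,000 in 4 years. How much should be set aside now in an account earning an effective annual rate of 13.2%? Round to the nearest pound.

£7,308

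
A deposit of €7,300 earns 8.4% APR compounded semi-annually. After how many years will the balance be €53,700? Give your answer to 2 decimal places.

Periodic rate i = 0.084/2 = 0.042.
(1+i)^n = 53700/7300 = 7.35616, so n = ln 7.35616 / ln 1.042 = 48.5038 half-years
= 48.5038/2 years

24.25 years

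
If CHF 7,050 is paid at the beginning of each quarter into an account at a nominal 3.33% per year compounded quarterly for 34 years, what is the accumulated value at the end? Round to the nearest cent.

CHF 1,782,909.14

i = 0.0333/4 = 0.008325 per quarter; n = 34·4 = 136.
FV = 7050 × [(1+0.008325)^136 − 1] / 0.008325 × (1+i) = 7050 × 252.894913 = 1,782,909.1380
(Beginning-of-period payments → annuity-due factor ×(1+i).)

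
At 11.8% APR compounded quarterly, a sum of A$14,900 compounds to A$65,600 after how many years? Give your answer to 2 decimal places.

12.75 years

Periodic rate i = 0.118/4 = 0.0295.
(1+i)^n = 65600/14900 = 4.40268, so n = ln 4.40268 / ln 1.0295 = 50.9821 quarters
= 50.9821/4 years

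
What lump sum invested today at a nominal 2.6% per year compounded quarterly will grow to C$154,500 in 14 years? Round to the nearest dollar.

With 4 periods per year: i = 0.0065, n = 56.
PV = FV·(1+i)^(−n) = 154,500 × 0.695710 = 107,487.2241

C$107,487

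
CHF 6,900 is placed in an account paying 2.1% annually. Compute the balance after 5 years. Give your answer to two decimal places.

FV = PV·(1+i)^n = 6,900 × 1.109504 = 7,655.5747

CHF 7,655.57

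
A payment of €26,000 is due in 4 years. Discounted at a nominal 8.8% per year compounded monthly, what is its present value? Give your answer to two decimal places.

€18,308.78

i = 0.088/12 = 0.00733333 per month; n = 4·12 = 48.
PV = 26,000 / (1 + 0.00733333)^48 = 26,000 / 1.420083 = 18,308.7837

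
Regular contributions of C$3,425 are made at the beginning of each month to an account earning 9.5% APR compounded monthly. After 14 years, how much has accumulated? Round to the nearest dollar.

C$1,204,080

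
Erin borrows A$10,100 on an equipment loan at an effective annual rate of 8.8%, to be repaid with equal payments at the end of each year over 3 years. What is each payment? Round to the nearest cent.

Annuity-PV factor = 2.540345; PMT = 10100 / 2.540345 = 3,975.8386

A$3,975.84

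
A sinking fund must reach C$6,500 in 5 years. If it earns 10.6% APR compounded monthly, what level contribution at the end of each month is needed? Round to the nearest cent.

i = 0.106/12 = 0.00883333 per month; n = 5·12 = 60.
FV-annuity factor = 78.677349; PMT = 6500 / 78.677349 = 82.6159

C$82.62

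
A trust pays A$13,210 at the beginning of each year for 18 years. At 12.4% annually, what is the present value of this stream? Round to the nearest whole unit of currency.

Annuity factor a(18|0.124) × (1+i) = 7.959036; PV = 13210 × 7.959036 = 105,138.8628
(annuity-due: payments at period start, so ×(1+i).)

A$105,139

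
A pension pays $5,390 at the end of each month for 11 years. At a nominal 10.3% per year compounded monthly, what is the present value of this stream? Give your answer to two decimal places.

$424,736.29

With 12 periods per year: i = 0.00858333, n = 132.
PV = PMT · [1 − (1+i)^(−n)] / i = 5390 · 78.800795 = 424,736.2874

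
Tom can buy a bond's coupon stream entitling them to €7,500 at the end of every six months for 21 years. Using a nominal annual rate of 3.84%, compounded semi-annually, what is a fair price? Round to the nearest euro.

i = 0.0384/2 = 0.0192 per half-year; n = 21·2 = 42.
Annuity factor a(42|0.0192) = 28.651658; PV = 7500 × 28.651658 = 214,887.4348

€214,887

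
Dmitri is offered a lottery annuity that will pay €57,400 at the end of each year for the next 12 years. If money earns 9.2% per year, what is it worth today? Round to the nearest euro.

€406,917

PV = PMT · [1 − (1+i)^(−n)] / i = 57400 · 7.089141 = 406,916.7056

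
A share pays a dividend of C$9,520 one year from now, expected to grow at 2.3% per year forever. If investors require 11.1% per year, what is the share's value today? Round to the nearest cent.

PV = D₁/(r − g) = 9520/(0.111 − 0.023) = 108,181.8182

C$108,181.82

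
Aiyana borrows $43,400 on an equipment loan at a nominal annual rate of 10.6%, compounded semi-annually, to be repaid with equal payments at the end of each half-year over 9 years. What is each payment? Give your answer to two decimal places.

$3,800.23

i = 0.106/2 = 0.053 per half-year; n = 9·2 = 18.
Annuity-PV factor = 11.420374; PMT = 43400 / 11.420374 = 3,800.2258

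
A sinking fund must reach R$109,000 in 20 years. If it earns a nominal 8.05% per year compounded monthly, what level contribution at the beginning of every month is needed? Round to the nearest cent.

R$182.68

With 12 periods per year: i = 0.00670833, n = 240.
FV-annuity factor × (1+i) = 596.669760; PMT = 109000 / 596.669760 = 182.6806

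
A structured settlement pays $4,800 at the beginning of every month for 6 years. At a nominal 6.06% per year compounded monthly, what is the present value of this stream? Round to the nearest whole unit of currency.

Periodic rate i = 0.0606/12 = 0.00505; n = 6 × 12 = 72 periods.
PV = 4800 × [1 − (1+0.00505)^(−72)] / 0.00505 × (1+i) = 4800 × 60.540712 = 290,595.4185
(Beginning-of-period payments → annuity-due factor ×(1+i).)

$290,595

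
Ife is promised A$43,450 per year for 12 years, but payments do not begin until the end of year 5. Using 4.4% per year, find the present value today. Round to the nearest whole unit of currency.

A$335,431

Value one period before first payment (t=4): 43450 × [1 − (1+0.044)^(−12)] / 0.044 = 43450 × 9.170967 = 398,478.5367
Discount back 4 years: 398,478.5367 × (1+0.044)^(−4) = 398,478.5367 × 0.841779 = 335,430.8010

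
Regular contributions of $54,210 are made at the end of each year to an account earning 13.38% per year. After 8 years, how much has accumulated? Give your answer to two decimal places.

$701,250.05

Accumulation factor s(8|0.1338) = 12.935806; FV = 54210 × 12.935806 = 701,250.0501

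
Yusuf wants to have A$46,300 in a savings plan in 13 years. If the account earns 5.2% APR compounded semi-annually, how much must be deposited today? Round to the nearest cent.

Periodic rate i = 0.052/2 = 0.026; n = 13 × 2 = 26 periods.
PV = FV·(1+i)^(−n) = 46,300 × 0.513061 = 23,754.7033

A$23,754.70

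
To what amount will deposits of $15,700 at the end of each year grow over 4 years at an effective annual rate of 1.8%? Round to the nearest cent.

$64,516.04

Accumulation factor s(4|0.018) = 4.109302; FV = 15700 × 4.109302 = 64,516.0388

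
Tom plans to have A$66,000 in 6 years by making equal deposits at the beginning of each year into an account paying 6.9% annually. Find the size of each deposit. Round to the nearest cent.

PMT = 66000 / ( [(1+0.069)^6 − 1] / 0.069 × (1+i) ) = 66000 / 7.627620 = 8,652.7647

A$8,652.76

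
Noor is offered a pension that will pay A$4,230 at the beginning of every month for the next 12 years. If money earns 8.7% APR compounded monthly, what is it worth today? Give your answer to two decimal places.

A$380,009.17

Periodic rate i = 0.087/12 = 0.00725; n = 12 × 12 = 144 periods.
PV = PMT · [1 − (1+i)^(−n)] / i × (1+i) = 4230 · 89.836684 = 380,009.1742
(annuity-due: payments at period start, so ×(1+i).)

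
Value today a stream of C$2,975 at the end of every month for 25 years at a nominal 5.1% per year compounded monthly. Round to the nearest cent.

C$503,869.15

Periodic rate i = 0.051/12 = 0.00425; n = 25 × 12 = 300 periods.
PV = 2975 × [1 − (1+0.00425)^(−300)] / 0.00425 = 2975 × 169.367780 = 503,869.1462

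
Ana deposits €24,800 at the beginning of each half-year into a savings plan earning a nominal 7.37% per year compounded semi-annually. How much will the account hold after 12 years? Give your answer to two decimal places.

€965,278.86

With 2 periods per year: i = 0.03685, n = 24.
FV = PMT · [(1+i)^n − 1] / i × (1+i) = 24800 · 38.922535 = 965,278.8601
(Beginning-of-period payments → annuity-due factor ×(1+i).)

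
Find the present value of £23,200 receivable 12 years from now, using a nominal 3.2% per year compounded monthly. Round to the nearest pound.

£15,810

i = 0.032/12 = 0.00266667 per month; n = 12·12 = 144.
Discount factor = (1+0.00266667)^(−144) = 0.681480; PV = 23,200 × 0.681480 = 15,810.3276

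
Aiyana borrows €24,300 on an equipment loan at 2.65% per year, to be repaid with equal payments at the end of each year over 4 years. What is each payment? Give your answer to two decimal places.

PMT = 24300 / ( [1 − (1+0.0265)^(−4)] / 0.0265 ) = 24300 / 3.748420 = 6,482.7310

€6,482.73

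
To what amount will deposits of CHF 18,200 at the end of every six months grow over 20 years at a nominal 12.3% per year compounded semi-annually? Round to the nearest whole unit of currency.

i = 0.123/2 = 0.0615 per half-year; n = 20·2 = 40.
FV = 18200 × [(1+0.0615)^40 − 1] / 0.0615 = 18200 × 160.720096 = 2,925,105.7394

CHF 2,925,106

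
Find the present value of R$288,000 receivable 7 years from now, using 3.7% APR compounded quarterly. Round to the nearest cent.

i = 0.037/4 = 0.00925 per quarter; n = 7·4 = 28.
PV = 288,000 / (1 + 0.00925)^28 = 288,000 / 1.294092 = 222,549.8272

R$222,549.83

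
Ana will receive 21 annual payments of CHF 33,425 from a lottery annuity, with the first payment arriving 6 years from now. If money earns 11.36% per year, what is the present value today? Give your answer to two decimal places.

PV at t=5 (ordinary 21-year annuity): 33425 × a(21|0.1136) = 33425 × 7.883833 = 263,517.1111
PV₀ = 263,517.1111 / (1+0.1136)^5 = 263,517.1111 / 1.712561 = 153,873.1022

CHF 153,873.10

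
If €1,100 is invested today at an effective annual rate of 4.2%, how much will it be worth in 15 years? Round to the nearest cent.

€2,038.96

1,100 × (1+0.042)^15 = 1,100 × 1.853599 = 2,038.9589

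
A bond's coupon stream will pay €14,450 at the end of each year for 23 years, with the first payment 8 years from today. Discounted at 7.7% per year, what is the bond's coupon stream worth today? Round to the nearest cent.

Value one period before first payment (t=7): 14450 × [1 − (1+0.077)^(−23)] / 0.077 = 14450 × 10.628990 = 153,588.9004
Discount back 7 years: 153,588.9004 × (1+0.077)^(−7) = 153,588.9004 × 0.594963 = 91,379.7379

€91,379.74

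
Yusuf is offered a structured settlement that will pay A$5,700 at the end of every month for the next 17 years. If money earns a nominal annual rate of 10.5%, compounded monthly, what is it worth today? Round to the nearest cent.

A$541,268.79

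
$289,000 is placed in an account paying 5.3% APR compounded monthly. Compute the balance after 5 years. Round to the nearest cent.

i = 0.053/12 = 0.00441667 per month; n = 5·12 = 60.
FV = 289,000 × (1 + 0.00441667)^60 = 376,471.8200

$376,471.82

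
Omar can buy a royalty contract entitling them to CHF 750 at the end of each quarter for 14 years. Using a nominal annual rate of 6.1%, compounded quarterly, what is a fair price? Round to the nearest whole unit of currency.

Periodic rate i = 0.061/4 = 0.01525; n = 14 × 4 = 56 periods.
PV = PMT · [1 − (1+i)^(−n)] / i = 750 · 37.477915 = 28,108.4363

CHF 28,108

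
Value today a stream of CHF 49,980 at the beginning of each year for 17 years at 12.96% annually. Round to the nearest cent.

CHF 380,750.40

PV = 49980 × [1 − (1+0.1296)^(−17)] / 0.1296 × (1+i) = 49980 × 7.618055 = 380,750.3964
(annuity-due: payments at period start, so ×(1+i).)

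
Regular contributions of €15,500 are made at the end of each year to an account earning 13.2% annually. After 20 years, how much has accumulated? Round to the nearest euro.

€1,284,377

FV = PMT · [(1+i)^n − 1] / i = 15500 · 82.863004 = 1,284,376.5592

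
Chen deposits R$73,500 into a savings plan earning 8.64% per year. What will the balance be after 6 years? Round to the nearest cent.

R$120,844.22

FV = PV·(1+i)^n = 73,500 × 1.644139 = 120,844.2194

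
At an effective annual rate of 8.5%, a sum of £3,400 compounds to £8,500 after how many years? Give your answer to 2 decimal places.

11.23 years

(1+i)^n = 8500/3400 = 2.50000, so n = ln 2.50000 / ln 1.085 = 11.2318 years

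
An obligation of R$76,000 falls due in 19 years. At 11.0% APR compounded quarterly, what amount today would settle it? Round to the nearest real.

R$9,669

Periodic rate i = 0.11/4 = 0.0275; n = 19 × 4 = 76 periods.
Discount factor = (1+0.0275)^(−76) = 0.127227; PV = 76,000 × 0.127227 = 9,669.2874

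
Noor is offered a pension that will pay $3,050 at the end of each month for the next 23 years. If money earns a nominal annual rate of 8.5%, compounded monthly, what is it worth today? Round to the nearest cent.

i = 0.085/12 = 0.00708333 per month; n = 23·12 = 276.
Annuity factor a(276|0.00708333) = 121.052692; PV = 3050 × 121.052692 = 369,210.7120

$369,210.71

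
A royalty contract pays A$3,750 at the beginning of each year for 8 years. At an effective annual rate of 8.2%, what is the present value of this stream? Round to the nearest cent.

Annuity factor a(8|0.082) × (1+i) = 6.170947; PV = 3750 × 6.170947 = 23,141.0511
Payments are at the start of each period, so multiply by (1+i).

A$23,141.05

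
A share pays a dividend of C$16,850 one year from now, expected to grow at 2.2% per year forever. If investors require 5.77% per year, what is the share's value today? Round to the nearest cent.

C$471,988.80

PV = PMT / (i − g) = 16850 / (0.0577 − 0.022) = 16850 / 0.035700 = 471,988.7955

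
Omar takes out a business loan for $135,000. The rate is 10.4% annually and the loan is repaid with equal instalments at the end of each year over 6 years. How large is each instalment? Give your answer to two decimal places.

$31,361.22

PMT = 135000 / ( [1 − (1+0.104)^(−6)] / 0.104 ) = 135000 / 4.304679 = 31,361.2228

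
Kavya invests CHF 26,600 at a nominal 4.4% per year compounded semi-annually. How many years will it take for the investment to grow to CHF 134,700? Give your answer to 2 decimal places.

Periodic rate i = 0.044/2 = 0.022.
(1+i)^n = 134700/26600 = 5.06391, so n = ln 5.06391 / ln 1.022 = 74.5417 half-years
= 74.5417/2 years

37.27 years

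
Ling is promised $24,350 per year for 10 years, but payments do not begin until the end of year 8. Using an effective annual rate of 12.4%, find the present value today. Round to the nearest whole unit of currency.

PV at t=7 (ordinary 10-year annuity): 24350 × a(10|0.124) = 24350 × 5.558896 = 135,359.1214
PV₀ = 135,359.1214 / (1+0.124)^7 = 135,359.1214 / 2.266544 = 59,720.4880

$59,720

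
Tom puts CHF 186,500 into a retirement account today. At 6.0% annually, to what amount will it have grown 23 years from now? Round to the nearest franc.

186,500 × (1+0.06)^23 = 186,500 × 3.819750 = 712,383.3119

CHF 712,383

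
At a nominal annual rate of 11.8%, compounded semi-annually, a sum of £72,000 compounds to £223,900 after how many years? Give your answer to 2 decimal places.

Periodic rate i = 0.118/2 = 0.059.
n = ln(223900/72000) / ln(1+0.059) = ln(3.10972) / 0.057325 = 19.7912 half-years
= 19.7912/2 years

9.90 years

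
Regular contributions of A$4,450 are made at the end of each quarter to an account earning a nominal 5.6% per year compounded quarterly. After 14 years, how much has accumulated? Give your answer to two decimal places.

Periodic rate i = 0.056/4 = 0.014; n = 14 × 4 = 56 periods.
FV = PMT · [(1+i)^n − 1] / i = 4450 · 84.167076 = 374,543.4884

A$374,543.49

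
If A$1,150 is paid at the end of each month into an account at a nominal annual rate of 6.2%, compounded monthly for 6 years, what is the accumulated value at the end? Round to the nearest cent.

A$99,993.10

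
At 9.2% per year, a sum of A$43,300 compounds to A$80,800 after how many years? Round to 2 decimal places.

n = ln(80800/43300) / ln(1+0.092) = ln(1.86605) / 0.088011 = 7.0880 years

7.09 years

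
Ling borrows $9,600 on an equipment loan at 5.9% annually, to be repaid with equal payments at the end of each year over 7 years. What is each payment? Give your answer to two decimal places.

Annuity-PV factor = 5.602278; PMT = 9600 / 5.602278 = 1,713.5888

$1,713.59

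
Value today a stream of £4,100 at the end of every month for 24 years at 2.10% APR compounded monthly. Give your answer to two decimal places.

£926,891.58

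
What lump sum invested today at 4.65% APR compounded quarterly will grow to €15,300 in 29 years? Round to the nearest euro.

€4,003

Periodic rate i = 0.0465/4 = 0.011625; n = 29 × 4 = 116 periods.
PV = FV·(1+i)^(−n) = 15,300 × 0.261657 = 4,003.3470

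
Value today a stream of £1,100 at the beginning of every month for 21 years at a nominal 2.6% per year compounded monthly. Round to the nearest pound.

£213,894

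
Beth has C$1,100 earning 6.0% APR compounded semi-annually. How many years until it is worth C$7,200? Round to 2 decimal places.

Periodic rate i = 0.06/2 = 0.03.
(1+i)^n = 7200/1100 = 6.54545, so n = ln 6.54545 / ln 1.03 = 63.5605 half-years
= 63.5605/2 years

31.78 years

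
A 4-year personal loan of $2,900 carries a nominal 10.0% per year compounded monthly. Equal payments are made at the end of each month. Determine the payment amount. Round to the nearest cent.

$73.55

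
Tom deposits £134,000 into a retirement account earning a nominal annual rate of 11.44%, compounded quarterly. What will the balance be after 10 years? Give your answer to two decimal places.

With 4 periods per year: i = 0.0286, n = 40.
FV = PV·(1+i)^n = 134,000 × 3.089305 = 413,966.8815

£413,966.88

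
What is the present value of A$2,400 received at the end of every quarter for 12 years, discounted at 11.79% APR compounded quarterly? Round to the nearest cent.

A$61,232.03

i = 0.1179/4 = 0.029475 per quarter; n = 12·4 = 48.
PV = PMT · [1 − (1+i)^(−n)] / i = 2400 · 25.513346 = 61,232.0311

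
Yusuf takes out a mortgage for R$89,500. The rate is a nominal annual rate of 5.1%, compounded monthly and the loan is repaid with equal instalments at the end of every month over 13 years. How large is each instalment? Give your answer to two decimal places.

R$785.94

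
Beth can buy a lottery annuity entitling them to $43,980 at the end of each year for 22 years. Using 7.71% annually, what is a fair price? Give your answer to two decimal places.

Annuity factor a(22|0.0771) = 10.439047; PV = 43980 × 10.439047 = 459,109.2767

$459,109.28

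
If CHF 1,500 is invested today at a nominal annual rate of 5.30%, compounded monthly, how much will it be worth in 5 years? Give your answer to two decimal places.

With 12 periods per year: i = 0.00441667, n = 60.
1,500 × (1+0.00441667)^60 = 1,500 × 1.302671 = 1,954.0060

CHF 1,954.01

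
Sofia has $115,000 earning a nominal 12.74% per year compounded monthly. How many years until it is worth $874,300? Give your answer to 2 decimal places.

16.01 years

Periodic rate i = 0.1274/12 = 0.0106167.
(1+i)^n = 874300/115000 = 7.60261, so n = ln 7.60261 / ln 1.01062 = 192.0792 months
= 192.0792/12 years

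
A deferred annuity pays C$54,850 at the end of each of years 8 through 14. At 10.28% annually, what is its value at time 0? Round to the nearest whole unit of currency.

C$133,381

PV at t=7 (ordinary 7-year annuity): 54850 × a(7|0.1028) = 54850 × 4.823862 = 264,588.8421
Discount back 7 years: 264,588.8421 × (1+0.1028)^(−7) = 264,588.8421 × 0.504107 = 133,381.0782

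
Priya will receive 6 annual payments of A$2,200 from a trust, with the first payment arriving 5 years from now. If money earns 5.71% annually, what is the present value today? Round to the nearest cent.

A$8,742.88

Value one period before first payment (t=4): 2200 × [1 − (1+0.0571)^(−6)] / 0.0571 = 2200 × 4.962449 = 10,917.3881
Discount back 4 years: 10,917.3881 × (1+0.0571)^(−4) = 10,917.3881 × 0.800821 = 8,742.8788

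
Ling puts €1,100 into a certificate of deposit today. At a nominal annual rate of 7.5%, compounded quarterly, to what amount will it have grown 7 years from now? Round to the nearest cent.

Periodic rate i = 0.075/4 = 0.01875; n = 7 × 4 = 28 periods.
FV = 1,100 × (1 + 0.01875)^28 = 1,850.4872

€1,850.49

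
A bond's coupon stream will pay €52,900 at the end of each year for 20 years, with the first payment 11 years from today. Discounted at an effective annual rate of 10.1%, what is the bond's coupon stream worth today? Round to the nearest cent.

€170,897.59

PV at t=10 (ordinary 20-year annuity): 52900 × a(20|0.101) = 52900 × 8.455776 = 447,310.5404
PV₀ = 447,310.5404 / (1+0.101)^10 = 447,310.5404 / 2.617419 = 170,897.5915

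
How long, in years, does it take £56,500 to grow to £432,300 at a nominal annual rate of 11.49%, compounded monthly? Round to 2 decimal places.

Periodic rate i = 0.1149/12 = 0.009575.
(1+i)^n = 432300/56500 = 7.65133, so n = ln 7.65133 / ln 1.00957 = 213.5358 months
= 213.5358/12 years

17.79 years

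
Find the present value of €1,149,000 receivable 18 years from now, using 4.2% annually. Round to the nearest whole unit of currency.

€547,900

Discount factor = (1+0.042)^(−18) = 0.476849; PV = 1,149,000 × 0.476849 = 547,899.7312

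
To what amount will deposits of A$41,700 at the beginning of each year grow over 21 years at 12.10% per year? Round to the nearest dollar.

A$3,866,464

Accumulation factor s(21|0.121) × (1+i) = 92.720961; FV = 41700 × 92.720961 = 3,866,464.0912
Payments are at the start of each period, so multiply by (1+i).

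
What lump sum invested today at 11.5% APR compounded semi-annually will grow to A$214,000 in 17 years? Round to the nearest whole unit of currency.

A$31,980

With 2 periods per year: i = 0.0575, n = 34.
Discount factor = (1+0.0575)^(−34) = 0.149440; PV = 214,000 × 0.149440 = 31,980.1862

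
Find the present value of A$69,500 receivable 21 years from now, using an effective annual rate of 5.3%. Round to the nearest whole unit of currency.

A$23,496

Discount factor = (1+0.053)^(−21) = 0.338068; PV = 69,500 × 0.338068 = 23,495.7336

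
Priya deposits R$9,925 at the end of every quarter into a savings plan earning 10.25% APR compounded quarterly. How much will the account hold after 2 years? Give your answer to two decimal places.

i = 0.1025/4 = 0.025625 per quarter; n = 2·4 = 8.
FV = PMT · [(1+i)^n − 1] / i = 9925 · 8.755474 = 86,898.0813

R$86,898.08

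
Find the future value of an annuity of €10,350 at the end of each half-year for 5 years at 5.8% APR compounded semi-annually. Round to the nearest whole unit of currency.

With 2 periods per year: i = 0.029, n = 10.
Accumulation factor s(10|0.029) = 11.411224; FV = 10350 × 11.411224 = 118,106.1715

€118,106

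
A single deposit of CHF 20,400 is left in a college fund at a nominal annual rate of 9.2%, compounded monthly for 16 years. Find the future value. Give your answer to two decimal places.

Periodic rate i = 0.092/12 = 0.00766667; n = 16 × 12 = 192 periods.
FV = 20,400 × (1 + 0.00766667)^192 = 88,404.3264

CHF 88,404.33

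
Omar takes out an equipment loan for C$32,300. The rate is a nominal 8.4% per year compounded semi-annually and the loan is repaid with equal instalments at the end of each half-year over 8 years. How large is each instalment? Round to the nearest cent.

i = 0.084/2 = 0.042 per half-year; n = 8·2 = 16.
Annuity-PV factor = 11.482245; PMT = 32300 / 11.482245 = 2,813.0387

C$2,813.04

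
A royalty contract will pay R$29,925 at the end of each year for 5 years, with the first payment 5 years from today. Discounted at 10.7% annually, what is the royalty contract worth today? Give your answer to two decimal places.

R$74,207.63

PV at t=4 (ordinary 5-year annuity): 29925 × a(5|0.107) = 29925 × 3.723959 = 111,439.4759
PV₀ = 111,439.4759 / (1+0.107)^4 = 111,439.4759 / 1.501725 = 74,207.6327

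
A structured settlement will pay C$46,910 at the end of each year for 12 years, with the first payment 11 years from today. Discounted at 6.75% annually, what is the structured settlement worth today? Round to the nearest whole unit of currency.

PV at t=10 (ordinary 12-year annuity): 46910 × a(12|0.0675) = 46910 × 8.049600 = 377,606.7129
PV₀ = 377,606.7129 / (1+0.0675)^10 = 377,606.7129 / 1.921670 = 196,499.2375

C$196,499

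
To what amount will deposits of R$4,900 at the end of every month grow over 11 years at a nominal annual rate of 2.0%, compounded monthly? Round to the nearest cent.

R$722,794.76

With 12 periods per year: i = 0.00166667, n = 132.
FV = 4900 × [(1+0.00166667)^132 − 1] / 0.00166667 = 4900 × 147.509135 = 722,794.7593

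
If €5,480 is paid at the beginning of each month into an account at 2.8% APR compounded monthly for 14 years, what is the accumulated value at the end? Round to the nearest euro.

i = 0.028/12 = 0.00233333 per month; n = 14·12 = 168.
FV = PMT · [(1+i)^n − 1] / i × (1+i) = 5480 · 205.877301 = 1,128,207.6119
Payments are at the start of each period, so multiply by (1+i).

€1,128,208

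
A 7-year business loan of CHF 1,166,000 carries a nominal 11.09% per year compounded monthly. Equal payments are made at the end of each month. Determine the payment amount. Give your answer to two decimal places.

CHF 20,019.98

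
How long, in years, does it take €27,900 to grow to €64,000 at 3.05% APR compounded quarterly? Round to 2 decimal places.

27.33 years

Periodic rate i = 0.0305/4 = 0.007625.
(1+i)^n = 64000/27900 = 2.29391, so n = ln 2.29391 / ln 1.00762 = 109.3007 quarters
= 109.3007/4 years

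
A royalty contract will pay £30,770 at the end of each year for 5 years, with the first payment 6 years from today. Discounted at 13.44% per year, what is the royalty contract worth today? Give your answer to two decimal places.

Value one period before first payment (t=5): 30770 × [1 − (1+0.1344)^(−5)] / 0.1344 = 30770 × 3.479797 = 107,073.3606
PV₀ = 107,073.3606 / (1+0.1344)^5 = 107,073.3606 / 1.878586 = 56,996.7830

£56,996.78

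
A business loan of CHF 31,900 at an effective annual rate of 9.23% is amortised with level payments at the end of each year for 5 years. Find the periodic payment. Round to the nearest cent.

Annuity-PV factor = 3.866549; PMT = 31900 / 3.866549 = 8,250.2506

CHF 8,250.25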